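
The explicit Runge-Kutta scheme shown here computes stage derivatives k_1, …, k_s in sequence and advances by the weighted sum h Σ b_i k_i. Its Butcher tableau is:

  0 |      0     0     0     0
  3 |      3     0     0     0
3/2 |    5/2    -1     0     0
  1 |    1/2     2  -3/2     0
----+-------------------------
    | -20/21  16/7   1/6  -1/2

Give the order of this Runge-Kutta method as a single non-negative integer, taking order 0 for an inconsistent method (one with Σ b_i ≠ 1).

1

b = (-20/21, 16/7, 1/6, -1/2)
c = (0, 3, 3/2, 1)
Ac = (0, 0, -3, 15/4)
Σ b_i: (-20/21)·1 + 16/7·1 + 1/6·1 + (-1/2)·1 = 1 ✓
b·c: 16/7·3 + 1/6·3/2 + (-1/2)·1 = 185/28 ≠ 1/2 ⇒ order 1.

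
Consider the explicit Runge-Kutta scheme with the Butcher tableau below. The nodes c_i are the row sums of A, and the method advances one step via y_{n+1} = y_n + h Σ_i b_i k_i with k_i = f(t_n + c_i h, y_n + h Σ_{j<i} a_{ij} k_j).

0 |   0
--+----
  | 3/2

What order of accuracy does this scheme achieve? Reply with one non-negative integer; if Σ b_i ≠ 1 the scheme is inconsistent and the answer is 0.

0

b = (3/2)
c = (0)
Σ b_i: 3/2·1 = 3/2 ≠ 1 ⇒ order 0.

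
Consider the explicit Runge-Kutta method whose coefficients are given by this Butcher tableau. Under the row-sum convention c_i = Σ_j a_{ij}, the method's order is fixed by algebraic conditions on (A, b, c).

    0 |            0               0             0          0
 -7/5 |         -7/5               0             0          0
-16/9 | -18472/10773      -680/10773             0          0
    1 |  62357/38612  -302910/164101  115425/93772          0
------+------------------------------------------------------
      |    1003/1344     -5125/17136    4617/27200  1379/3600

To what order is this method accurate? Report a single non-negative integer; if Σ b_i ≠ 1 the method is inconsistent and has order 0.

4

b = (1003/1344, -5125/17136, 4617/27200, 1379/3600)
c = (0, -7/5, -16/9, 1)
Ac = (0, 0, 136/1539, 78/197)
Σ b_i: 1003/1344·1 + (-5125/17136)·1 + 4617/27200·1 + 1379/3600·1 = 1 ✓
b·c: (-5125/17136)·(-7/5) + 4617/27200·(-16/9) + 1379/3600·1 = 1/2 ✓
b·c²: (-5125/17136)·49/25 + 4617/27200·256/81 + 1379/3600·1 = 1/3 ✓
b·Ac: 4617/27200·136/1539 + 1379/3600·78/197 = 1/6 ✓
b·c³: (-5125/17136)·(-343/125) + 4617/27200·(-4096/729) + 1379/3600·1 = 1/4 ✓
b·(c∘Ac): 4617/27200·(-2176/13851) + 1379/3600·78/197 = 1/8 ✓
b·Ac²: 4617/27200·(-952/7695) + 1379/3600·1878/6895 = 1/12 ✓
b·A²c: 1379/3600·150/1379 = 1/24 ✓; 4 stages ⇒ order 4.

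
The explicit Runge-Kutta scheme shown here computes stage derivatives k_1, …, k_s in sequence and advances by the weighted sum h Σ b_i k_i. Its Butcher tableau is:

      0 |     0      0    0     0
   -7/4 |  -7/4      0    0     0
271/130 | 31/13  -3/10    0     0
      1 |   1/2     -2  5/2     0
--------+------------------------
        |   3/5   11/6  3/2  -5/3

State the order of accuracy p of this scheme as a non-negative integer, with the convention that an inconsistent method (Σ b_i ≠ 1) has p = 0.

0

b = (3/5, 11/6, 3/2, -5/3)
c = (0, -7/4, 271/130, 1)
Ac = (0, 0, 21/40, 453/52)
Σ b_i: 3/5·1 + 11/6·1 + 3/2·1 + (-5/3)·1 = 34/15 ≠ 1 ⇒ order 0.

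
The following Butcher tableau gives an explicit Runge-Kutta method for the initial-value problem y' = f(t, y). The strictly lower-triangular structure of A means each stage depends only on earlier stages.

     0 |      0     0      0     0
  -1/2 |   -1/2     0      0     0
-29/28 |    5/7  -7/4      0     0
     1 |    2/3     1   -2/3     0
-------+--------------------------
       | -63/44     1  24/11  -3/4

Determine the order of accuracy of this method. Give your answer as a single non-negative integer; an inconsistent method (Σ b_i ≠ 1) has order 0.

1

b = (-63/44, 1, 24/11, -3/4)
c = (0, -1/2, -29/28, 1)
Ac = (0, 0, 7/8, 4/21)
Σ b_i: (-63/44)·1 + 1·1 + 24/11·1 + (-3/4)·1 = 1 ✓
b·c: 1·(-1/2) + 24/11·(-29/28) + (-3/4)·1 = -1081/308 ≠ 1/2 ⇒ order 1.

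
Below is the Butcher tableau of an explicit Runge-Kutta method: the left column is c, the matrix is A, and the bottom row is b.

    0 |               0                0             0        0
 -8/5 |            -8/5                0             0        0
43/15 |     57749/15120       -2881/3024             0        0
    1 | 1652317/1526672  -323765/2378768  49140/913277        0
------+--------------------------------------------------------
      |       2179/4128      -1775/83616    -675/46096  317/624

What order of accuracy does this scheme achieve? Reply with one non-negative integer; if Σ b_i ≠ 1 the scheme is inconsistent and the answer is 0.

b = (2179/4128, -1775/83616, -675/46096, 317/624)
c = (0, -8/5, 43/15, 1)
Ac = (0, 0, 2881/1890, 1651/4438)
Σ b_i: 2179/4128·1 + (-1775/83616)·1 + (-675/46096)·1 + 317/624·1 = 1 ✓
b·c: (-1775/83616)·(-8/5) + (-675/46096)·43/15 + 317/624·1 = 1/2 ✓
b·c²: (-1775/83616)·64/25 + (-675/46096)·1849/225 + 317/624·1 = 1/3 ✓
b·Ac: (-675/46096)·2881/1890 + 317/624·1651/4438 = 1/6 ✓
b·c³: (-1775/83616)·(-512/125) + (-675/46096)·79507/3375 + 317/624·1 = 1/4 ✓
b·(c∘Ac): (-675/46096)·123883/28350 + 317/624·1651/4438 = 1/8 ✓
b·Ac²: (-675/46096)·(-11524/4725) + 317/624·208/2219 = 1/12 ✓
b·A²c: 317/624·26/317 = 1/24 ✓; 4 stages ⇒ order 4.

4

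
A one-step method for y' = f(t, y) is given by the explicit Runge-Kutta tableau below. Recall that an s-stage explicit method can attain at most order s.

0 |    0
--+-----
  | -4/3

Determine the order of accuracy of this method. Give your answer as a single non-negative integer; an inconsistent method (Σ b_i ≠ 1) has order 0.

0

b = (-4/3)
c = (0)
Σ b_i: (-4/3)·1 = -4/3 ≠ 1 ⇒ order 0.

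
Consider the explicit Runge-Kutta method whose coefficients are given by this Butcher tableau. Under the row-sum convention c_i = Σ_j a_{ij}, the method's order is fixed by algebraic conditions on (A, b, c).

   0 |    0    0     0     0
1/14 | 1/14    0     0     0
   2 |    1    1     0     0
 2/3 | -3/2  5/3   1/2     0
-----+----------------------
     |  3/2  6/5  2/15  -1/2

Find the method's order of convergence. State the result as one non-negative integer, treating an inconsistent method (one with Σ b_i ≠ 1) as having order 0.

b = (3/2, 6/5, 2/15, -1/2)
c = (0, 1/14, 2, 2/3)
Ac = (0, 0, 1/14, 47/42)
Σ b_i: 3/2·1 + 6/5·1 + 2/15·1 + (-1/2)·1 = 7/3 ≠ 1 ⇒ order 0.

0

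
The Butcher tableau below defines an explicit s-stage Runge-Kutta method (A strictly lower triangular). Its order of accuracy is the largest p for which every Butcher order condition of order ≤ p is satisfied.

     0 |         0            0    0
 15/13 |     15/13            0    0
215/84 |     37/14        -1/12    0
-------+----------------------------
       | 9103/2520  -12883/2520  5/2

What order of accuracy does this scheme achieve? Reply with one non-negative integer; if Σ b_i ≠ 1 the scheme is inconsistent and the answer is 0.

b = (9103/2520, -12883/2520, 5/2)
c = (0, 15/13, 215/84)
Ac = (0, 0, -5/52)
Σ b_i: 9103/2520·1 + (-12883/2520)·1 + 5/2·1 = 1 ✓
b·c: (-12883/2520)·15/13 + 5/2·215/84 = 1/2 ✓
b·c²: (-12883/2520)·225/169 + 5/2·46225/7056 = 1755965/183456 ≠ 1/3 ⇒ order 2.
b·Ac: 5/2·(-5/52) = -25/104 ≠ 1/6

2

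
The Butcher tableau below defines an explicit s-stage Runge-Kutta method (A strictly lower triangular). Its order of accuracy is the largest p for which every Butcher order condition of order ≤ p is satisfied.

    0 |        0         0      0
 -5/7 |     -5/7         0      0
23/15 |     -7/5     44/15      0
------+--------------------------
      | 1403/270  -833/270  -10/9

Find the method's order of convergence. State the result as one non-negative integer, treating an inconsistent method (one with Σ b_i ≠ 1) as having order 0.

b = (1403/270, -833/270, -10/9)
c = (0, -5/7, 23/15)
Ac = (0, 0, -44/21)
Σ b_i: 1403/270·1 + (-833/270)·1 + (-10/9)·1 = 1 ✓
b·c: (-833/270)·(-5/7) + (-10/9)·23/15 = 1/2 ✓
b·c²: (-833/270)·25/49 + (-10/9)·529/225 = -3391/810 ≠ 1/3 ⇒ order 2.
b·Ac: (-10/9)·(-44/21) = 440/189 ≠ 1/6

2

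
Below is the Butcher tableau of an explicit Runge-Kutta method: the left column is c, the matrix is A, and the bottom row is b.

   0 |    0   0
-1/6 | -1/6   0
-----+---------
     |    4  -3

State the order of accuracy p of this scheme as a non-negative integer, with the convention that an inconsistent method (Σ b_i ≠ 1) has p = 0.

b = (4, -3)
c = (0, -1/6)
Σ b_i: 4·1 + (-3)·1 = 1 ✓
b·c: (-3)·(-1/6) = 1/2 ✓; 2 stages ⇒ order 2.

2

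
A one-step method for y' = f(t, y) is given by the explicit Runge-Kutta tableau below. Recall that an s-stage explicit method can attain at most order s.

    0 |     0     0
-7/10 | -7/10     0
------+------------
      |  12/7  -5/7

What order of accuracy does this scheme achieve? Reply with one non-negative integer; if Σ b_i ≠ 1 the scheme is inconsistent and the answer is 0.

b = (12/7, -5/7)
c = (0, -7/10)
Σ b_i: 12/7·1 + (-5/7)·1 = 1 ✓
b·c: (-5/7)·(-7/10) = 1/2 ✓; 2 stages ⇒ order 2.

2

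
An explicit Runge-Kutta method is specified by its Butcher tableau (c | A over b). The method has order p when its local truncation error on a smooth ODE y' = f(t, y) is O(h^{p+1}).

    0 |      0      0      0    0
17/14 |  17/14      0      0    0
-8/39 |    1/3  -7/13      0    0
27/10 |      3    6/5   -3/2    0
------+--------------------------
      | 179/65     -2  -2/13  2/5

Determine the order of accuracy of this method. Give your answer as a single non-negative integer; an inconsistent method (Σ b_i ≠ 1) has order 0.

1

b = (179/65, -2, -2/13, 2/5)
c = (0, 17/14, -8/39, 27/10)
Ac = (0, 0, -17/26, 803/455)
Σ b_i: 179/65·1 + (-2)·1 + (-2/13)·1 + 2/5·1 = 1 ✓
b·c: (-2)·17/14 + (-2/13)·(-8/39) + 2/5·27/10 = -116852/88725 ≠ 1/2 ⇒ order 1.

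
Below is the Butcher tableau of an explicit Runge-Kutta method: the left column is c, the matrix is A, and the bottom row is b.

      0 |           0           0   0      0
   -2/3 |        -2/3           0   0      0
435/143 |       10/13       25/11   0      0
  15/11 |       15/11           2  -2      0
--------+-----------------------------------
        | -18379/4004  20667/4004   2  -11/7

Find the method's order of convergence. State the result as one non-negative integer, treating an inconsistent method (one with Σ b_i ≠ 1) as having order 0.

b = (-18379/4004, 20667/4004, 2, -11/7)
c = (0, -2/3, 435/143, 15/11)
Ac = (0, 0, -50/33, -3182/429)
Σ b_i: (-18379/4004)·1 + 20667/4004·1 + 2·1 + (-11/7)·1 = 1 ✓
b·c: 20667/4004·(-2/3) + 2·435/143 + (-11/7)·15/11 = 1/2 ✓
b·c²: 20667/4004·4/9 + 2·189225/20449 + (-11/7)·225/121 = 7677752/429429 ≠ 1/3 ⇒ order 2.
b·Ac: 2·(-50/33) + (-11/7)·(-3182/429) = 8634/1001 ≠ 1/6

2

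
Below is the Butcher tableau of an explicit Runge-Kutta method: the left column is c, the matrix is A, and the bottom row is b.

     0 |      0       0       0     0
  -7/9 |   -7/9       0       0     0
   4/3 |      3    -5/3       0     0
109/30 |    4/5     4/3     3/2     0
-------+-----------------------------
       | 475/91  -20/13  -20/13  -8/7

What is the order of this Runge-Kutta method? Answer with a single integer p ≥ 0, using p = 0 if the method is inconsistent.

1

b = (475/91, -20/13, -20/13, -8/7)
c = (0, -7/9, 4/3, 109/30)
Ac = (0, 0, 35/27, 26/27)
Σ b_i: 475/91·1 + (-20/13)·1 + (-20/13)·1 + (-8/7)·1 = 1 ✓
b·c: (-20/13)·(-7/9) + (-20/13)·4/3 + (-8/7)·109/30 = -20504/4095 ≠ 1/2 ⇒ order 1.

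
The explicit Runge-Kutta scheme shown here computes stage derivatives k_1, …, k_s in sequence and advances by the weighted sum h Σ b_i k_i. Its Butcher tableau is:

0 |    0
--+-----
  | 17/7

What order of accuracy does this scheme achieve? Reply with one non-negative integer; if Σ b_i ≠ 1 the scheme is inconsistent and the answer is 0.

0

b = (17/7)
c = (0)
Σ b_i: 17/7·1 = 17/7 ≠ 1 ⇒ order 0.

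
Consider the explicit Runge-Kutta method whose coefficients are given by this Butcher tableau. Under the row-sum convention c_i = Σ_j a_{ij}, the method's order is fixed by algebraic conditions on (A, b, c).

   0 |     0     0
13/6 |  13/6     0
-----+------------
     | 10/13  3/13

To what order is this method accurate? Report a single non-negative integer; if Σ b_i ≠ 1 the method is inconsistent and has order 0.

2

b = (10/13, 3/13)
c = (0, 13/6)
Σ b_i: 10/13·1 + 3/13·1 = 1 ✓
b·c: 3/13·13/6 = 1/2 ✓; 2 stages ⇒ order 2.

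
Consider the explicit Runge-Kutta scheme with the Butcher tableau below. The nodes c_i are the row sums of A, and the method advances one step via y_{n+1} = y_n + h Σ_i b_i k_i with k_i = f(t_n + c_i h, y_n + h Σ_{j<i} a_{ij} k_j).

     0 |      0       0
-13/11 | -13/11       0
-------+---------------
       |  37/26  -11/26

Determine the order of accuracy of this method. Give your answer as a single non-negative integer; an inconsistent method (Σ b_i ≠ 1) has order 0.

b = (37/26, -11/26)
c = (0, -13/11)
Σ b_i: 37/26·1 + (-11/26)·1 = 1 ✓
b·c: (-11/26)·(-13/11) = 1/2 ✓; 2 stages ⇒ order 2.

2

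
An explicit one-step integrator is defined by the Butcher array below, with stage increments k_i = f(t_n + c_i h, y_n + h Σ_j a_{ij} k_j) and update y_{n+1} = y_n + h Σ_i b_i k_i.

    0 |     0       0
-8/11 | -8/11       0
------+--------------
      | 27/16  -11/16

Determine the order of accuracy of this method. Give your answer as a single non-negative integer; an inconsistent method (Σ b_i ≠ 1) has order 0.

2

b = (27/16, -11/16)
c = (0, -8/11)
Σ b_i: 27/16·1 + (-11/16)·1 = 1 ✓
b·c: (-11/16)·(-8/11) = 1/2 ✓; 2 stages ⇒ order 2.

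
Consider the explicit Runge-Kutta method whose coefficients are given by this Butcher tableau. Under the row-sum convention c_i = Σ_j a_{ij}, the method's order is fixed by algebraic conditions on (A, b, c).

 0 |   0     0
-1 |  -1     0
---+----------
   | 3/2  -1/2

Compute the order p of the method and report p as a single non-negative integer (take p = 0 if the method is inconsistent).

b = (3/2, -1/2)
c = (0, -1)
Σ b_i: 3/2·1 + (-1/2)·1 = 1 ✓
b·c: (-1/2)·(-1) = 1/2 ✓; 2 stages ⇒ order 2.

2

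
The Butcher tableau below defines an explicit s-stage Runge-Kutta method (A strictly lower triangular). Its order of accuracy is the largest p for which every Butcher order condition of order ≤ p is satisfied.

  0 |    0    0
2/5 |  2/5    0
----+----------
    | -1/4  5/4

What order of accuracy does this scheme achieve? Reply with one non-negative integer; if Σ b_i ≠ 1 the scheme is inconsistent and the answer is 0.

2

b = (-1/4, 5/4)
c = (0, 2/5)
Σ b_i: (-1/4)·1 + 5/4·1 = 1 ✓
b·c: 5/4·2/5 = 1/2 ✓; 2 stages ⇒ order 2.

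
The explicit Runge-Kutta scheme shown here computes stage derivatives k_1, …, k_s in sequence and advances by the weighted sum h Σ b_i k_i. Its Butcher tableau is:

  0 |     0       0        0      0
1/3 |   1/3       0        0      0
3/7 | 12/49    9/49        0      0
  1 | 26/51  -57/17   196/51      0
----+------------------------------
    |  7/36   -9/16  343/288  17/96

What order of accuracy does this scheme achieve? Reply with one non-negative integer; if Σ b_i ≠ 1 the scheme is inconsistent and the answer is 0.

4

b = (7/36, -9/16, 343/288, 17/96)
c = (0, 1/3, 3/7, 1)
Ac = (0, 0, 3/49, 9/17)
Σ b_i: 7/36·1 + (-9/16)·1 + 343/288·1 + 17/96·1 = 1 ✓
b·c: (-9/16)·1/3 + 343/288·3/7 + 17/96·1 = 1/2 ✓
b·c²: (-9/16)·1/9 + 343/288·9/49 + 17/96·1 = 1/3 ✓
b·Ac: 343/288·3/49 + 17/96·9/17 = 1/6 ✓
b·c³: (-9/16)·1/27 + 343/288·27/343 + 17/96·1 = 1/4 ✓
b·(c∘Ac): 343/288·9/343 + 17/96·9/17 = 1/8 ✓
b·Ac²: 343/288·1/49 + 17/96·1/3 = 1/12 ✓
b·A²c: 17/96·4/17 = 1/24 ✓; 4 stages ⇒ order 4.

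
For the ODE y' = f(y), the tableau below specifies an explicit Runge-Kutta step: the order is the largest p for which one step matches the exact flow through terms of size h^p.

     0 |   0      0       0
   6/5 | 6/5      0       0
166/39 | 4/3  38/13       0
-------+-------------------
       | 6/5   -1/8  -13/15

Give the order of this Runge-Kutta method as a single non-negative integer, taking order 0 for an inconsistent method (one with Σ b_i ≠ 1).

0

b = (6/5, -1/8, -13/15)
c = (0, 6/5, 166/39)
Ac = (0, 0, 228/65)
Σ b_i: 6/5·1 + (-1/8)·1 + (-13/15)·1 = 5/24 ≠ 1 ⇒ order 0.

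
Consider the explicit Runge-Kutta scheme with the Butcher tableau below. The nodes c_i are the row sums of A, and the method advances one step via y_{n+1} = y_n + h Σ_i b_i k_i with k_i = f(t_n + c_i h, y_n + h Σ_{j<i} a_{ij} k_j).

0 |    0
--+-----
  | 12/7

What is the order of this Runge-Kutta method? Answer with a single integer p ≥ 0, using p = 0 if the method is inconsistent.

b = (12/7)
c = (0)
Σ b_i: 12/7·1 = 12/7 ≠ 1 ⇒ order 0.

0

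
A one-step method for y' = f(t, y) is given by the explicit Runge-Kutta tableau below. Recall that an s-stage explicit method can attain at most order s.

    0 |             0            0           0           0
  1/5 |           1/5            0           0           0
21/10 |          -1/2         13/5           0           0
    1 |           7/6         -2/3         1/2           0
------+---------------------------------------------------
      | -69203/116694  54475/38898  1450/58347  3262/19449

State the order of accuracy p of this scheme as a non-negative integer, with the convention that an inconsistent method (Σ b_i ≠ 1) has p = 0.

b = (-69203/116694, 54475/38898, 1450/58347, 3262/19449)
c = (0, 1/5, 21/10, 1)
Ac = (0, 0, 13/25, 11/12)
Σ b_i: (-69203/116694)·1 + 54475/38898·1 + 1450/58347·1 + 3262/19449·1 = 1 ✓
b·c: 54475/38898·1/5 + 1450/58347·21/10 + 3262/19449·1 = 1/2 ✓
b·c²: 54475/38898·1/25 + 1450/58347·441/100 + 3262/19449·1 = 1/3 ✓
b·Ac: 1450/58347·13/25 + 3262/19449·11/12 = 1/6 ✓
b·c³: 54475/38898·1/125 + 1450/58347·9261/1000 + 3262/19449·1 = 159121/388980 ≠ 1/4 ⇒ order 3.
b·(c∘Ac): 1450/58347·273/250 + 3262/19449·11/12 = 105539/583470 ≠ 1/8
b·Ac²: 1450/58347·13/125 + 3262/19449·1307/600 = 79511/216100 ≠ 1/12
b·A²c: 3262/19449·13/50 = 21203/486225 ≠ 1/24

3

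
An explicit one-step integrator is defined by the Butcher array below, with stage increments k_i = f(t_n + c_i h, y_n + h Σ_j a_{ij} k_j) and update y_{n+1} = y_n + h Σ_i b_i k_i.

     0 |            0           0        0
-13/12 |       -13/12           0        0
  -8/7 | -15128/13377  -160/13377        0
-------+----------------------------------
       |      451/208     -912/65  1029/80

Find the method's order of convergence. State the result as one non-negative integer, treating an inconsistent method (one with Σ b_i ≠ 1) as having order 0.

b = (451/208, -912/65, 1029/80)
c = (0, -13/12, -8/7)
Ac = (0, 0, 40/3087)
Σ b_i: 451/208·1 + (-912/65)·1 + 1029/80·1 = 1 ✓
b·c: (-912/65)·(-13/12) + 1029/80·(-8/7) = 1/2 ✓
b·c²: (-912/65)·169/144 + 1029/80·64/49 = 1/3 ✓
b·Ac: 1029/80·40/3087 = 1/6 ✓; 3 stages ⇒ order 3.

3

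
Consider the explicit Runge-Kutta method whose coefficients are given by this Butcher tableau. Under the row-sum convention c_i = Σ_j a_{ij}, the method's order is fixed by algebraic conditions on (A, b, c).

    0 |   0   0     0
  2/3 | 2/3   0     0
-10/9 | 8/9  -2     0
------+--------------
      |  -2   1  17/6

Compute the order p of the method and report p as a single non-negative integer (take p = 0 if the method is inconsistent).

b = (-2, 1, 17/6)
c = (0, 2/3, -10/9)
Ac = (0, 0, -4/3)
Σ b_i: (-2)·1 + 1·1 + 17/6·1 = 11/6 ≠ 1 ⇒ order 0.

0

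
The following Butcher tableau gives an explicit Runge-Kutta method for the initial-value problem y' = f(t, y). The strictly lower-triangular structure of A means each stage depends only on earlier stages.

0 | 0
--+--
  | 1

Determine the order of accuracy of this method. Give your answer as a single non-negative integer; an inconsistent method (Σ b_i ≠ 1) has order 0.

1

b = (1)
c = (0)
Σ b_i: 1·1 = 1 ✓; 1 stage ⇒ order 1.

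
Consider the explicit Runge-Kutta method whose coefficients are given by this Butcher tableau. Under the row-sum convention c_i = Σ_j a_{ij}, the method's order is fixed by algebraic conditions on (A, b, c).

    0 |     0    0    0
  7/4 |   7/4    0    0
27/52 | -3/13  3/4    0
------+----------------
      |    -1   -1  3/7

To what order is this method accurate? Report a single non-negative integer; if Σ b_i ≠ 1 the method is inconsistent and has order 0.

b = (-1, -1, 3/7)
c = (0, 7/4, 27/52)
Ac = (0, 0, 21/16)
Σ b_i: (-1)·1 + (-1)·1 + 3/7·1 = -11/7 ≠ 1 ⇒ order 0.

0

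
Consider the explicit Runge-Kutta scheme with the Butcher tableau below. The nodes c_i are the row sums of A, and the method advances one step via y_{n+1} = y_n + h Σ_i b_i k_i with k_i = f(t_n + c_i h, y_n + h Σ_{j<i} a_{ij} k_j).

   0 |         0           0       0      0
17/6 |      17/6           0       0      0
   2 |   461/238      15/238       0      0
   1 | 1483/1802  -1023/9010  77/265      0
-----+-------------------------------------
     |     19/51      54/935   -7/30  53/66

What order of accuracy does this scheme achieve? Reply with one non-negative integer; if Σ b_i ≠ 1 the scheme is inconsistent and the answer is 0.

4

b = (19/51, 54/935, -7/30, 53/66)
c = (0, 17/6, 2, 1)
Ac = (0, 0, 5/28, 55/212)
Σ b_i: 19/51·1 + 54/935·1 + (-7/30)·1 + 53/66·1 = 1 ✓
b·c: 54/935·17/6 + (-7/30)·2 + 53/66·1 = 1/2 ✓
b·c²: 54/935·289/36 + (-7/30)·4 + 53/66·1 = 1/3 ✓
b·Ac: (-7/30)·5/28 + 53/66·55/212 = 1/6 ✓
b·c³: 54/935·4913/216 + (-7/30)·8 + 53/66·1 = 1/4 ✓
b·(c∘Ac): (-7/30)·5/14 + 53/66·55/212 = 1/8 ✓
b·Ac²: (-7/30)·85/168 + 53/66·319/1272 = 1/12 ✓
b·A²c: 53/66·11/212 = 1/24 ✓; 4 stages ⇒ order 4.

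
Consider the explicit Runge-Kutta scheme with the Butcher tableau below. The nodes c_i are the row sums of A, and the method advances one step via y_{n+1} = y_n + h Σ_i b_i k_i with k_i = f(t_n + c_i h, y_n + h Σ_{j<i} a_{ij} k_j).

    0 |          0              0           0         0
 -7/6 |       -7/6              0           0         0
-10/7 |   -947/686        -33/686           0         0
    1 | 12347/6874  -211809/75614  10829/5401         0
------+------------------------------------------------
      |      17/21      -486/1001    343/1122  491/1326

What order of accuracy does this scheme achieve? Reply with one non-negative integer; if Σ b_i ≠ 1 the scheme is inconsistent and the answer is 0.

b = (17/21, -486/1001, 343/1122, 491/1326)
c = (0, -7/6, -10/7, 1)
Ac = (0, 0, 11/196, 793/1964)
Σ b_i: 17/21·1 + (-486/1001)·1 + 343/1122·1 + 491/1326·1 = 1 ✓
b·c: (-486/1001)·(-7/6) + 343/1122·(-10/7) + 491/1326·1 = 1/2 ✓
b·c²: (-486/1001)·49/36 + 343/1122·100/49 + 491/1326·1 = 1/3 ✓
b·Ac: 343/1122·11/196 + 491/1326·793/1964 = 1/6 ✓
b·c³: (-486/1001)·(-343/216) + 343/1122·(-1000/343) + 491/1326·1 = 1/4 ✓
b·(c∘Ac): 343/1122·(-55/686) + 491/1326·793/1964 = 1/8 ✓
b·Ac²: 343/1122·(-11/168) + 491/1326·3289/11784 = 1/12 ✓
b·A²c: 491/1326·221/1964 = 1/24 ✓; 4 stages ⇒ order 4.

4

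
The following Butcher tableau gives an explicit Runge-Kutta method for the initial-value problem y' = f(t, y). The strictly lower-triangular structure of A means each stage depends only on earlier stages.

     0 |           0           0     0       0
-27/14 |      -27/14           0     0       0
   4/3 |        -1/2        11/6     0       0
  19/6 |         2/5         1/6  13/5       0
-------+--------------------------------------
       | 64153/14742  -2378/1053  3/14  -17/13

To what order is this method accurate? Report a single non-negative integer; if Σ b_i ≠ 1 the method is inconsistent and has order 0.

2

b = (64153/14742, -2378/1053, 3/14, -17/13)
c = (0, -27/14, 4/3, 19/6)
Ac = (0, 0, -99/28, 1321/420)
Σ b_i: 64153/14742·1 + (-2378/1053)·1 + 3/14·1 + (-17/13)·1 = 1 ✓
b·c: (-2378/1053)·(-27/14) + 3/14·4/3 + (-17/13)·19/6 = 1/2 ✓
b·c²: (-2378/1053)·729/196 + 3/14·16/9 + (-17/13)·361/36 = -484595/22932 ≠ 1/3 ⇒ order 2.
b·Ac: 3/14·(-99/28) + (-17/13)·1321/420 = -372313/76440 ≠ 1/6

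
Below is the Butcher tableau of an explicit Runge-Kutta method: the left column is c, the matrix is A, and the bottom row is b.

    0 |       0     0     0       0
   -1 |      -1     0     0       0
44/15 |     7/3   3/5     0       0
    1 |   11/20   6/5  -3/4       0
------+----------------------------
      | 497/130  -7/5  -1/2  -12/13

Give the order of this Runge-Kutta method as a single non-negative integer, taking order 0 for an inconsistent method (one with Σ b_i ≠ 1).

b = (497/130, -7/5, -1/2, -12/13)
c = (0, -1, 44/15, 1)
Ac = (0, 0, -3/5, -17/5)
Σ b_i: 497/130·1 + (-7/5)·1 + (-1/2)·1 + (-12/13)·1 = 1 ✓
b·c: (-7/5)·(-1) + (-1/2)·44/15 + (-12/13)·1 = -193/195 ≠ 1/2 ⇒ order 1.

1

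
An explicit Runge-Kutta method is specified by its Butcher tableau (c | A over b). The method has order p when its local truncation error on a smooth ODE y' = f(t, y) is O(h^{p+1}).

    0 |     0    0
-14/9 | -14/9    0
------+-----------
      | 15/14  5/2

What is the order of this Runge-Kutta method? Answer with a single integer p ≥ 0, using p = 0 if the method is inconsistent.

0

b = (15/14, 5/2)
c = (0, -14/9)
Σ b_i: 15/14·1 + 5/2·1 = 25/7 ≠ 1 ⇒ order 0.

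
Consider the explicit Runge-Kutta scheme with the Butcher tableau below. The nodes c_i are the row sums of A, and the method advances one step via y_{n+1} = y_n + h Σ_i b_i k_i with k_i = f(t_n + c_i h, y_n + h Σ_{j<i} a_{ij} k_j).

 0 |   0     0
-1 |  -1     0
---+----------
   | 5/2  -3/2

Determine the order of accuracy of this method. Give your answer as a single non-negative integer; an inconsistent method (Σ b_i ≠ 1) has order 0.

b = (5/2, -3/2)
c = (0, -1)
Σ b_i: 5/2·1 + (-3/2)·1 = 1 ✓
b·c: (-3/2)·(-1) = 3/2 ≠ 1/2 ⇒ order 1.

1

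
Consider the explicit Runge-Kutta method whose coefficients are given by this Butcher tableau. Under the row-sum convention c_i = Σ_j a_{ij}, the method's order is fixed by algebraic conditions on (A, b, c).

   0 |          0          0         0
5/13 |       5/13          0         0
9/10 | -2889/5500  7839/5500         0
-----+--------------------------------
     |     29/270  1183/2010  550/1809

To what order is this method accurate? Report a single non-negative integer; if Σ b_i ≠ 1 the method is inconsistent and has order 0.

b = (29/270, 1183/2010, 550/1809)
c = (0, 5/13, 9/10)
Ac = (0, 0, 603/1100)
Σ b_i: 29/270·1 + 1183/2010·1 + 550/1809·1 = 1 ✓
b·c: 1183/2010·5/13 + 550/1809·9/10 = 1/2 ✓
b·c²: 1183/2010·25/169 + 550/1809·81/100 = 1/3 ✓
b·Ac: 550/1809·603/1100 = 1/6 ✓; 3 stages ⇒ order 3.

3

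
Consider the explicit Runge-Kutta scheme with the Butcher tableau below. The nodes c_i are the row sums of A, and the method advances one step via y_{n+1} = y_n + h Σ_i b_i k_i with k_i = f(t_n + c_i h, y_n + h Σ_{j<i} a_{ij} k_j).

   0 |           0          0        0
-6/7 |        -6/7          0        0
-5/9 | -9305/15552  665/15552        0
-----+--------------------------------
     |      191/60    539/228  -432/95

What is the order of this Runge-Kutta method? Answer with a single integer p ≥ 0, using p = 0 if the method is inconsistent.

b = (191/60, 539/228, -432/95)
c = (0, -6/7, -5/9)
Ac = (0, 0, -95/2592)
Σ b_i: 191/60·1 + 539/228·1 + (-432/95)·1 = 1 ✓
b·c: 539/228·(-6/7) + (-432/95)·(-5/9) = 1/2 ✓
b·c²: 539/228·36/49 + (-432/95)·25/81 = 1/3 ✓
b·Ac: (-432/95)·(-95/2592) = 1/6 ✓; 3 stages ⇒ order 3.

3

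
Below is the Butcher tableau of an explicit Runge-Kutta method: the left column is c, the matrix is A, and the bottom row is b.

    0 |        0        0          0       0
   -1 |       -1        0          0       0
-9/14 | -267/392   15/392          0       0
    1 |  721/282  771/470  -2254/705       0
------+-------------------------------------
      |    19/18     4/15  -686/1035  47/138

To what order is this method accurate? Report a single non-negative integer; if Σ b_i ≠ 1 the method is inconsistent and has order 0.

4

b = (19/18, 4/15, -686/1035, 47/138)
c = (0, -1, -9/14, 1)
Ac = (0, 0, -15/392, 39/94)
Σ b_i: 19/18·1 + 4/15·1 + (-686/1035)·1 + 47/138·1 = 1 ✓
b·c: 4/15·(-1) + (-686/1035)·(-9/14) + 47/138·1 = 1/2 ✓
b·c²: 4/15·1 + (-686/1035)·81/196 + 47/138·1 = 1/3 ✓
b·Ac: (-686/1035)·(-15/392) + 47/138·39/94 = 1/6 ✓
b·c³: 4/15·(-1) + (-686/1035)·(-729/2744) + 47/138·1 = 1/4 ✓
b·(c∘Ac): (-686/1035)·135/5488 + 47/138·39/94 = 1/8 ✓
b·Ac²: (-686/1035)·15/392 + 47/138·15/47 = 1/12 ✓
b·A²c: 47/138·23/188 = 1/24 ✓; 4 stages ⇒ order 4.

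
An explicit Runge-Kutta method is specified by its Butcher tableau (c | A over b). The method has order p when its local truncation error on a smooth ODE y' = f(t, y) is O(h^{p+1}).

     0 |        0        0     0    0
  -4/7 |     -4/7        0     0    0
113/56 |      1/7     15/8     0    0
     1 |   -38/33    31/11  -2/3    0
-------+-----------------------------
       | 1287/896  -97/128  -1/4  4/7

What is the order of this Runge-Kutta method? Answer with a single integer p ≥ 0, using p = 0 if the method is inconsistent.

b = (1287/896, -97/128, -1/4, 4/7)
c = (0, -4/7, 113/56, 1)
Ac = (0, 0, -15/14, -2731/924)
Σ b_i: 1287/896·1 + (-97/128)·1 + (-1/4)·1 + 4/7·1 = 1 ✓
b·c: (-97/128)·(-4/7) + (-1/4)·113/56 + 4/7·1 = 1/2 ✓
b·c²: (-97/128)·16/49 + (-1/4)·12769/3136 + 4/7·1 = -8705/12544 ≠ 1/3 ⇒ order 2.
b·Ac: (-1/4)·(-15/14) + 4/7·(-2731/924) = -18383/12936 ≠ 1/6

2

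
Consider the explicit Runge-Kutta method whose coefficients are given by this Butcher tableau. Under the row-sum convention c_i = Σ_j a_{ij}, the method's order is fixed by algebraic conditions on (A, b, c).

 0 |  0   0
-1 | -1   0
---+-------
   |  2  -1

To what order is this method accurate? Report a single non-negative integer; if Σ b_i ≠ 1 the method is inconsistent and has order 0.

b = (2, -1)
c = (0, -1)
Σ b_i: 2·1 + (-1)·1 = 1 ✓
b·c: (-1)·(-1) = 1 ≠ 1/2 ⇒ order 1.

1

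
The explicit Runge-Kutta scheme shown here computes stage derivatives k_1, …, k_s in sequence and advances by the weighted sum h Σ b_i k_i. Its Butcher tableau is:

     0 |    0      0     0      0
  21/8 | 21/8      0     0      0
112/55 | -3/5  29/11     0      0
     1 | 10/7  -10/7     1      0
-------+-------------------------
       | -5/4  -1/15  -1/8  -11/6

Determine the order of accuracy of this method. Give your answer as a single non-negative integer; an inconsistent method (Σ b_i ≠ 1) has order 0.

0

b = (-5/4, -1/15, -1/8, -11/6)
c = (0, 21/8, 112/55, 1)
Ac = (0, 0, 609/88, -377/220)
Σ b_i: (-5/4)·1 + (-1/15)·1 + (-1/8)·1 + (-11/6)·1 = -131/40 ≠ 1 ⇒ order 0.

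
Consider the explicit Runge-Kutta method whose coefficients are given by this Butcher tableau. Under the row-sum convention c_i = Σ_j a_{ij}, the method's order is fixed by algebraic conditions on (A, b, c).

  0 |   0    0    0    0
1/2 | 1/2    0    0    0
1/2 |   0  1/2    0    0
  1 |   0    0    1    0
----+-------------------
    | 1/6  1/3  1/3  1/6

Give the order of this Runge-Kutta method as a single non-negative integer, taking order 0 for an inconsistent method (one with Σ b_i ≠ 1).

4

b = (1/6, 1/3, 1/3, 1/6)
c = (0, 1/2, 1/2, 1)
Ac = (0, 0, 1/4, 1/2)
Σ b_i: 1/6·1 + 1/3·1 + 1/3·1 + 1/6·1 = 1 ✓
b·c: 1/3·1/2 + 1/3·1/2 + 1/6·1 = 1/2 ✓
b·c²: 1/3·1/4 + 1/3·1/4 + 1/6·1 = 1/3 ✓
b·Ac: 1/3·1/4 + 1/6·1/2 = 1/6 ✓
b·c³: 1/3·1/8 + 1/3·1/8 + 1/6·1 = 1/4 ✓
b·(c∘Ac): 1/3·1/8 + 1/6·1/2 = 1/8 ✓
b·Ac²: 1/3·1/8 + 1/6·1/4 = 1/12 ✓
b·A²c: 1/6·1/4 = 1/24 ✓; 4 stages ⇒ order 4.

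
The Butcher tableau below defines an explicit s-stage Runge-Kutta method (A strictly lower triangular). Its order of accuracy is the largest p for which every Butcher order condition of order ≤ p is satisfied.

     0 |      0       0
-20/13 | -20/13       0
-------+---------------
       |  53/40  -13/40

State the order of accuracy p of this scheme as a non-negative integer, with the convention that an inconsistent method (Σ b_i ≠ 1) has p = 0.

2

b = (53/40, -13/40)
c = (0, -20/13)
Σ b_i: 53/40·1 + (-13/40)·1 = 1 ✓
b·c: (-13/40)·(-20/13) = 1/2 ✓; 2 stages ⇒ order 2.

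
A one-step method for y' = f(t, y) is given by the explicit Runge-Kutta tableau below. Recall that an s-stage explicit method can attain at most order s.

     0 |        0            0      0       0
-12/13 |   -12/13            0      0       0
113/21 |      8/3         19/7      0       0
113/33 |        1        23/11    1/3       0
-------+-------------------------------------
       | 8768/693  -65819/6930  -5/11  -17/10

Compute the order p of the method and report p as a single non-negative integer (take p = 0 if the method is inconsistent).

b = (8768/693, -65819/6930, -5/11, -17/10)
c = (0, -12/13, 113/21, 113/33)
Ac = (0, 0, -228/91, -1229/9009)
Σ b_i: 8768/693·1 + (-65819/6930)·1 + (-5/11)·1 + (-17/10)·1 = 1 ✓
b·c: (-65819/6930)·(-12/13) + (-5/11)·113/21 + (-17/10)·113/33 = 1/2 ✓
b·c²: (-65819/6930)·144/169 + (-5/11)·12769/441 + (-17/10)·12769/1089 = -19047493/462462 ≠ 1/3 ⇒ order 2.
b·Ac: (-5/11)·(-228/91) + (-17/10)·(-1229/9009) = 123493/90090 ≠ 1/6

2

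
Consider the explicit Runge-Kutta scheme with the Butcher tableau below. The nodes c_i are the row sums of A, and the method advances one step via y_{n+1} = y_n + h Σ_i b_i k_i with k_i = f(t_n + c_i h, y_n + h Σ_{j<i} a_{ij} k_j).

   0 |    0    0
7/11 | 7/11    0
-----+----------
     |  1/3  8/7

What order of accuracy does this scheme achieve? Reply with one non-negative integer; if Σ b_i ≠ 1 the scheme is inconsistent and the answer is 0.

0

b = (1/3, 8/7)
c = (0, 7/11)
Σ b_i: 1/3·1 + 8/7·1 = 31/21 ≠ 1 ⇒ order 0.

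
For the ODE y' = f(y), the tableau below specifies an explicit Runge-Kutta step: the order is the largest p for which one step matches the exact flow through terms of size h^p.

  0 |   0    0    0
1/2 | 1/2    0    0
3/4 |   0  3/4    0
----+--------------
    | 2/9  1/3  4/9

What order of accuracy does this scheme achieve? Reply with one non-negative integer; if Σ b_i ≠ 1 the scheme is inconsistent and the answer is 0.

b = (2/9, 1/3, 4/9)
c = (0, 1/2, 3/4)
Ac = (0, 0, 3/8)
Σ b_i: 2/9·1 + 1/3·1 + 4/9·1 = 1 ✓
b·c: 1/3·1/2 + 4/9·3/4 = 1/2 ✓
b·c²: 1/3·1/4 + 4/9·9/16 = 1/3 ✓
b·Ac: 4/9·3/8 = 1/6 ✓; 3 stages ⇒ order 3.

3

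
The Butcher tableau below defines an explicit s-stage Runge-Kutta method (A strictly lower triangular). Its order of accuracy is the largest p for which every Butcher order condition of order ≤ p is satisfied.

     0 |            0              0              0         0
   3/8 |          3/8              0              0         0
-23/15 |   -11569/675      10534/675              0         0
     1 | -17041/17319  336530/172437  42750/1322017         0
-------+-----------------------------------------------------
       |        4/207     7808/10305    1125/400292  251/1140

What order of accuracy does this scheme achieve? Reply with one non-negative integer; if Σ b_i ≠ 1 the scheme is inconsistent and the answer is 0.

b = (4/207, 7808/10305, 1125/400292, 251/1140)
c = (0, 3/8, -23/15, 1)
Ac = (0, 0, 5267/900, 685/1004)
Σ b_i: 4/207·1 + 7808/10305·1 + 1125/400292·1 + 251/1140·1 = 1 ✓
b·c: 7808/10305·3/8 + 1125/400292·(-23/15) + 251/1140·1 = 1/2 ✓
b·c²: 7808/10305·9/64 + 1125/400292·529/225 + 251/1140·1 = 1/3 ✓
b·Ac: 1125/400292·5267/900 + 251/1140·685/1004 = 1/6 ✓
b·c³: 7808/10305·27/512 + 1125/400292·(-12167/3375) + 251/1140·1 = 1/4 ✓
b·(c∘Ac): 1125/400292·(-121141/13500) + 251/1140·685/1004 = 1/8 ✓
b·Ac²: 1125/400292·5267/2400 + 251/1140·2815/8032 = 1/12 ✓
b·A²c: 251/1140·95/502 = 1/24 ✓; 4 stages ⇒ order 4.

4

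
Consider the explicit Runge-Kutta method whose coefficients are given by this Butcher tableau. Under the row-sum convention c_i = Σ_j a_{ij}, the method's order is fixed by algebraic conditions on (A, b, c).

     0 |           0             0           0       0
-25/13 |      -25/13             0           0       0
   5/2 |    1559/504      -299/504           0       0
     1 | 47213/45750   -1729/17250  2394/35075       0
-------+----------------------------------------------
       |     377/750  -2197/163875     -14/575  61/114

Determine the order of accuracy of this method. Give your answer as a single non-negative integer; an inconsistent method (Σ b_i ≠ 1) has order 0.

4

b = (377/750, -2197/163875, -14/575, 61/114)
c = (0, -25/13, 5/2, 1)
Ac = (0, 0, 575/504, 133/366)
Σ b_i: 377/750·1 + (-2197/163875)·1 + (-14/575)·1 + 61/114·1 = 1 ✓
b·c: (-2197/163875)·(-25/13) + (-14/575)·5/2 + 61/114·1 = 1/2 ✓
b·c²: (-2197/163875)·625/169 + (-14/575)·25/4 + 61/114·1 = 1/3 ✓
b·Ac: (-14/575)·575/504 + 61/114·133/366 = 1/6 ✓
b·c³: (-2197/163875)·(-15625/2197) + (-14/575)·125/8 + 61/114·1 = 1/4 ✓
b·(c∘Ac): (-14/575)·2875/1008 + 61/114·133/366 = 1/8 ✓
b·Ac²: (-14/575)·(-14375/6552) + 61/114·133/2379 = 1/12 ✓
b·A²c: 61/114·19/244 = 1/24 ✓; 4 stages ⇒ order 4.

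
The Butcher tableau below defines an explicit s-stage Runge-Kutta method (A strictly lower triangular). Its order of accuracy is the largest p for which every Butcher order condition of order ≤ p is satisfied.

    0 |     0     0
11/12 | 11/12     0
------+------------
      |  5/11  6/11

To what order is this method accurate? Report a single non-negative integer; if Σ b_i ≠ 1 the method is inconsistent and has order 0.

2

b = (5/11, 6/11)
c = (0, 11/12)
Σ b_i: 5/11·1 + 6/11·1 = 1 ✓
b·c: 6/11·11/12 = 1/2 ✓; 2 stages ⇒ order 2.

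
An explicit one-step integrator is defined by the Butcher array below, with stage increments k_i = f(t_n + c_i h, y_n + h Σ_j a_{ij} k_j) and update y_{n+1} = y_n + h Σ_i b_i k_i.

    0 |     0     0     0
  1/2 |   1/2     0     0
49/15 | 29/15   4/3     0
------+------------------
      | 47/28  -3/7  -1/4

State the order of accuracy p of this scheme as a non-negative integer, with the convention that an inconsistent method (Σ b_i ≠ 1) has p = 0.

1

b = (47/28, -3/7, -1/4)
c = (0, 1/2, 49/15)
Ac = (0, 0, 2/3)
Σ b_i: 47/28·1 + (-3/7)·1 + (-1/4)·1 = 1 ✓
b·c: (-3/7)·1/2 + (-1/4)·49/15 = -433/420 ≠ 1/2 ⇒ order 1.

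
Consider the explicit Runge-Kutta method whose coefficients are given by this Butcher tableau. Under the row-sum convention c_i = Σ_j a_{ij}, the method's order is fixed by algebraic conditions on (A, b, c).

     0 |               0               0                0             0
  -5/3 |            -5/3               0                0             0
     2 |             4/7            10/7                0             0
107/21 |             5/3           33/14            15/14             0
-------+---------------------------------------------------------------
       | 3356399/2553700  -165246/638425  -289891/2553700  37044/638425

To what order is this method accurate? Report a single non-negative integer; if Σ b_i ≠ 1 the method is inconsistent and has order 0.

b = (3356399/2553700, -165246/638425, -289891/2553700, 37044/638425)
c = (0, -5/3, 2, 107/21)
Ac = (0, 0, -50/21, -25/14)
Σ b_i: 3356399/2553700·1 + (-165246/638425)·1 + (-289891/2553700)·1 + 37044/638425·1 = 1 ✓
b·c: (-165246/638425)·(-5/3) + (-289891/2553700)·2 + 37044/638425·107/21 = 1/2 ✓
b·c²: (-165246/638425)·25/9 + (-289891/2553700)·4 + 37044/638425·11449/441 = 1/3 ✓
b·Ac: (-289891/2553700)·(-50/21) + 37044/638425·(-25/14) = 1/6 ✓
b·c³: (-165246/638425)·(-125/27) + (-289891/2553700)·8 + 37044/638425·1225043/9261 = 9153752/1149165 ≠ 1/4 ⇒ order 3.
b·(c∘Ac): (-289891/2553700)·(-100/21) + 37044/638425·(-2675/294) = 967/76611 ≠ 1/8
b·Ac²: (-289891/2553700)·250/63 + 37044/638425·65/6 = 409391/2298330 ≠ 1/12
b·A²c: 37044/638425·(-125/49) = -3780/25537 ≠ 1/24

3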